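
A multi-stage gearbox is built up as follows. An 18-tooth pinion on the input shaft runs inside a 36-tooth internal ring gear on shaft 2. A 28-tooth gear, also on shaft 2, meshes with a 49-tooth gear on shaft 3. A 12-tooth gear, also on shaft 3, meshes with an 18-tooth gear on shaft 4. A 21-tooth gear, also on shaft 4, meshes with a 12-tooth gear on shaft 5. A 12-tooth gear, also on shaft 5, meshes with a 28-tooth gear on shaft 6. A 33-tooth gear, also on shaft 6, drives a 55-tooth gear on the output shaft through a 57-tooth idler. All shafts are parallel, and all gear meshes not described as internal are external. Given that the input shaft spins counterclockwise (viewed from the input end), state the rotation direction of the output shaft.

the input shaft → shaft 2: internal mesh, same direction → CCW.
shaft 2 → shaft 3: external mesh, 1 reversal → CW.
shaft 3 → shaft 4: external mesh, 1 reversal → CCW.
shaft 4 → shaft 5: external mesh, 1 reversal → CW.
shaft 5 → shaft 6: external mesh, 1 reversal → CCW.
shaft 6 → the output shaft: driver → idler → driven is 2 external meshes, 2 reversals → CCW.
6 reversals in total — an even number — so the output shaft turns the same way as the input shaft.

counterclockwise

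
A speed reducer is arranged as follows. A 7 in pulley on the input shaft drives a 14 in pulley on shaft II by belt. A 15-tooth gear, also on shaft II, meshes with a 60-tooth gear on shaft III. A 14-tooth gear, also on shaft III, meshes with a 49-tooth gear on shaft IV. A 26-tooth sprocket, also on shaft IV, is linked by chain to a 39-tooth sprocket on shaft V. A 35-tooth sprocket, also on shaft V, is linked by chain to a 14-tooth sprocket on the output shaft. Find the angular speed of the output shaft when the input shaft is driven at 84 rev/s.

5 rev/s

belt 14/7 = 2 → 84/2 = 42 rev/s
gear mesh 60/15 = 4 → 42/4 = 10.5 rev/s
gear mesh 49/14 = 3.5 → 10.5/3.5 = 3 rev/s
chain 39/26 = 1.5 → 3/1.5 = 2 rev/s
chain 14/35 = 0.4 → 2/0.4 = 5 rev/s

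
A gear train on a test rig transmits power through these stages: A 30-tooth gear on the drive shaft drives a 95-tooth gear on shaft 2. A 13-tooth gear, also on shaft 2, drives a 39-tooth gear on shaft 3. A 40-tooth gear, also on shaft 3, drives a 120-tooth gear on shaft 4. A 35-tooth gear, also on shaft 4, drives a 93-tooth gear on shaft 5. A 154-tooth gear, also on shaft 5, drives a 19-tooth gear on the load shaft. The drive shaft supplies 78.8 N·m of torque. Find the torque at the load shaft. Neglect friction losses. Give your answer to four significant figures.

736.2 N·m

gear mesh 95/30 = 3.1667 → τ = 78.8·3.1667 = 249.53 N·m
gear mesh 39/13 = 3 → τ = 249.53·3 = 748.6 N·m
gear mesh 120/40 = 3 → τ = 748.6·3 = 2245.8 N·m
gear mesh 93/35 = 2.6571 → τ = 2245.8·2.6571 = 5967.4 N·m
gear mesh 19/154 = 0.12338 → τ = 5967.4·0.12338 = 736.24 N·m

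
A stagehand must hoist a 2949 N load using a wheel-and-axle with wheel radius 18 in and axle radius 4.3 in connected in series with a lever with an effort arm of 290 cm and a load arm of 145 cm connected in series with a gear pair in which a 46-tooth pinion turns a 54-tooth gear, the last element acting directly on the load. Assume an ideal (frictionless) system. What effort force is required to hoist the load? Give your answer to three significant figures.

Wheel-and-axle MA = R/r = 18/4.3 = 4.186.
Lever MA = effort arm / load arm = 290/145 = 2.
Gear pair MA = 54/46 = 1.1739.
Combined ideal MA = 4.186 × 2 × 1.1739 = 9.8281.
Effort = load / MA = 2949 / 9.8281 = 300.06 N.

300 N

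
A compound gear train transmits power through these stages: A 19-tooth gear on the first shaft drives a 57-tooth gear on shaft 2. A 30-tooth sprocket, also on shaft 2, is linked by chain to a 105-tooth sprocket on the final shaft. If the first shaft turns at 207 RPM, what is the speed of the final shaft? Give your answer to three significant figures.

the first shaft → shaft 2 (gear mesh, 57/19): 207 ÷ 3 = 69 RPM
shaft 2 → the final shaft (chain, 105/30): 69 ÷ 3.5 = 19.714 RPM

19.7 RPM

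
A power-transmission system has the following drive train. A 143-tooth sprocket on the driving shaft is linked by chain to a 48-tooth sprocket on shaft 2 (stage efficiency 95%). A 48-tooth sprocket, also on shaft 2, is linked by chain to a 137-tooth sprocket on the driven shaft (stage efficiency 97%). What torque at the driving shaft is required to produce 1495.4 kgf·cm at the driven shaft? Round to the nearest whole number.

Overall ratio R = 0.33566 × 2.8542 = 0.95804; overall efficiency η = 0.95 × 0.97 = 0.9215.
Input torque = output torque / (R × η) = 1495.4 / (0.95804 × 0.9215) = 1693.9 kgf·cm.

1694 kgf·cm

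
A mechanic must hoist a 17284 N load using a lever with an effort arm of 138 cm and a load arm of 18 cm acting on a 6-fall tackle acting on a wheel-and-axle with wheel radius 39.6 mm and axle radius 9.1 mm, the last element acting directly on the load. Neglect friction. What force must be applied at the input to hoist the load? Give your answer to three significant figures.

86.3 N

Lever MA = effort arm / load arm = 138/18 = 7.6667.
Block-and-tackle MA = number of supporting rope parts = 6.
Wheel-and-axle MA = R/r = 39.6/9.1 = 4.3516.
Combined ideal MA = 7.6667 × 6 × 4.3516 = 200.18.
Effort = load / MA = 17284 / 200.18 = 86.344 N.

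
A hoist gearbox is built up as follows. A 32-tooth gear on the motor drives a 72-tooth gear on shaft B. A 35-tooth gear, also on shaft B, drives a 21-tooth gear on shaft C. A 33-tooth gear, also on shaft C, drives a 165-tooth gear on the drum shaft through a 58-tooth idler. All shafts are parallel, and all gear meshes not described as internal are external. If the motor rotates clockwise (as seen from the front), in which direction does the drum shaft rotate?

the motor → shaft B: external mesh, 1 reversal → CCW.
shaft B → shaft C: external mesh, 1 reversal → CW.
shaft C → the drum shaft: driver → idler → driven is 2 external meshes, 2 reversals → CW.
4 reversals in total — an even number — so the drum shaft turns the same way as the motor.

clockwise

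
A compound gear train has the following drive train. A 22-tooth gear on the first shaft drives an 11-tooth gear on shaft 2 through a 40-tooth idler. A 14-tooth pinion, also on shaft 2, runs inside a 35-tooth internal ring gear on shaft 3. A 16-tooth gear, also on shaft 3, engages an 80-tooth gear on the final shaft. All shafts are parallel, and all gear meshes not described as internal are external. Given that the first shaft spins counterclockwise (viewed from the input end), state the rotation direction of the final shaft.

the first shaft → shaft 2: driver → idler → driven is 2 external meshes, 2 reversals → CCW.
shaft 2 → shaft 3: internal mesh, same direction → CCW.
shaft 3 → the final shaft: external mesh, 1 reversal → CW.
3 reversals in total — an odd number — so the final shaft turns opposite to the first shaft.

clockwise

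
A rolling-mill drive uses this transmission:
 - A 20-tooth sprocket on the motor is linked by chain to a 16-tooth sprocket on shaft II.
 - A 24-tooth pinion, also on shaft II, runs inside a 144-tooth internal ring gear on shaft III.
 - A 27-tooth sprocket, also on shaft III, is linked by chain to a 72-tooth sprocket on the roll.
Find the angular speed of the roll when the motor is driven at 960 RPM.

Chain: ratio = 16/20 = 0.8, so shaft II turns at 960 / 0.8 = 1200 RPM.
Internal gear: ratio = 144/24 = 6, so shaft III turns at 1200 / 6 = 200 RPM.
Chain: ratio = 72/27 = 2.6667, so the roll turns at 200 / 2.6667 = 75 RPM.

75 RPM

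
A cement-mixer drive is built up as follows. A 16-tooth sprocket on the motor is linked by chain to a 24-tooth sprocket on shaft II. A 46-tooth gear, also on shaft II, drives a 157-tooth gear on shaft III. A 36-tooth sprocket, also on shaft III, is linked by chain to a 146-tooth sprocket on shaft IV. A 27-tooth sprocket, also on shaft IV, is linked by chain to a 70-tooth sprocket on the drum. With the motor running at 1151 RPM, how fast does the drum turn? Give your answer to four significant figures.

21.38 RPM

Chain: ratio = 24/16 = 1.5, so shaft II turns at 1151 / 1.5 = 767.33 RPM.
Gear mesh: ratio = 157/46 = 3.413, so shaft III turns at 767.33 / 3.413 = 224.82 RPM.
Chain: ratio = 146/36 = 4.0556, so shaft IV turns at 224.82 / 4.0556 = 55.436 RPM.
Chain: ratio = 70/27 = 2.5926, so the drum turns at 55.436 / 2.5926 = 21.382 RPM.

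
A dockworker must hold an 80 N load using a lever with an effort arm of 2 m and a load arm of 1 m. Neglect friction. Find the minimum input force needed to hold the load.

Lever MA = effort arm / load arm = 2/1 = 2.
Effort = load / MA = 80 / 2 = 40 N.

40 N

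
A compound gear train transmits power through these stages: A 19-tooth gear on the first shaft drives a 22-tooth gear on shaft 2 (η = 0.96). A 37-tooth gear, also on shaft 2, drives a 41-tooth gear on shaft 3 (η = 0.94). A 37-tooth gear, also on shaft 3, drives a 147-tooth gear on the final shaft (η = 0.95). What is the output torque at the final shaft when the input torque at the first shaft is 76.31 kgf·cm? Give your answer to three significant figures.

333 kgf·cm

Gear mesh: ratio = 22/19 = 1.1579; torque at shaft 2 = 76.31 × 1.1579 × 0.96 = 84.825 kgf·cm.
Gear mesh: ratio = 41/37 = 1.1081; torque at shaft 3 = 84.825 × 1.1081 × 0.94 = 88.355 kgf·cm.
Gear mesh: ratio = 147/37 = 3.973; torque at the final shaft = 88.355 × 3.973 × 0.95 = 333.48 kgf·cm.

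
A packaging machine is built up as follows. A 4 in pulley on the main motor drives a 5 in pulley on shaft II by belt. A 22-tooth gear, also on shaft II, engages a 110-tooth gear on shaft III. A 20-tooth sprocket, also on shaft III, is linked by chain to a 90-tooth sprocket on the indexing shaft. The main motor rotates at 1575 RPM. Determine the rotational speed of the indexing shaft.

56 RPM

belt 5/4 = 1.25 → 1575/1.25 = 1260 RPM
gear mesh 110/22 = 5 → 1260/5 = 252 RPM
chain 90/20 = 4.5 → 252/4.5 = 56 RPM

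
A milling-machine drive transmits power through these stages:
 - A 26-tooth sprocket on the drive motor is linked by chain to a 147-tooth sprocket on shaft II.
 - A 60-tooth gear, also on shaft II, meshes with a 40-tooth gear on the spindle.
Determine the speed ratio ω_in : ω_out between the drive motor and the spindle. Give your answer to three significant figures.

Each stage contributes driven/driver: chain 147/26 = 5.6538, gear mesh 40/60 = 0.66667.
Overall: 5.6538 × 0.66667 = 3.7692.

3.77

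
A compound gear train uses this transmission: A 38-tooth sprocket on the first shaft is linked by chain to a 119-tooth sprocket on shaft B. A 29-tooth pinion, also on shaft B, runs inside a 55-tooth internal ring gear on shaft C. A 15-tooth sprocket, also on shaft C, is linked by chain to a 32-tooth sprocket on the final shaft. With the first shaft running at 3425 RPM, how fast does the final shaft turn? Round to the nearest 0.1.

270.3 RPM

chain 119/38 = 3.1316 → 3425/3.1316 = 1093.7 RPM
internal gear 55/29 = 1.8966 → 1093.7/1.8966 = 576.68 RPM
chain 32/15 = 2.1333 → 576.68/2.1333 = 270.32 RPM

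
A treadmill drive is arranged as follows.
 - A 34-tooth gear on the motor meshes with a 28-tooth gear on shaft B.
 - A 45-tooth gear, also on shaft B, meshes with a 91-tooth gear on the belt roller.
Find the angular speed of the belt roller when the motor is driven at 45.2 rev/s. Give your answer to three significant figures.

the motor → shaft B (gear mesh, 28/34): 45.2 ÷ 0.82353 = 54.886 rev/s
shaft B → the belt roller (gear mesh, 91/45): 54.886 ÷ 2.0222 = 27.141 rev/s

27.1 rev/s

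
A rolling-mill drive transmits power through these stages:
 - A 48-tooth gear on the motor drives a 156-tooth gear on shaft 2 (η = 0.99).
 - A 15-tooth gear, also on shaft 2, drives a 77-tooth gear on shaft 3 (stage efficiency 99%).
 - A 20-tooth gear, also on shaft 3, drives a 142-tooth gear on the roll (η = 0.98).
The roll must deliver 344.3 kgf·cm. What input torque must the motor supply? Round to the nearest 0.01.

Overall ratio R = 3.25 × 5.1333 × 7.1 = 118.45; overall efficiency η = 0.99 × 0.99 × 0.98 = 0.9605.
Input torque = output torque / (R × η) = 344.3 / (118.45 × 0.9605) = 3.0262 kgf·cm.

3.03 kgf·cm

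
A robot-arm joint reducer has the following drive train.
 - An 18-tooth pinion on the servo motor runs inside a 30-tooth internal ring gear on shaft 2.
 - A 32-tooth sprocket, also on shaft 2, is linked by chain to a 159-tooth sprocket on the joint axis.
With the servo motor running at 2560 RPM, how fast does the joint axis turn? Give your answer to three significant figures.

309 RPM

internal gear 30/18 = 1.6667 → 2560/1.6667 = 1536 RPM
chain 159/32 = 4.9688 → 1536/4.9688 = 309.13 RPM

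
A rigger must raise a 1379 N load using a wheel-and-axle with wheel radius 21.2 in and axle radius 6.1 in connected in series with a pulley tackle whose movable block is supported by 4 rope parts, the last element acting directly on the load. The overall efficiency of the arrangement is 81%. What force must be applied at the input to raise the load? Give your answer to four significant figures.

Wheel-and-axle MA = R/r = 21.2/6.1 = 3.4754.
Block-and-tackle MA = number of supporting rope parts = 4.
Combined ideal MA = 3.4754 × 4 = 13.902.
Actual MA = 13.902 × 0.81 = 11.26.
Effort = load / actual MA = 1379 / 11.26 = 122.47 N.

122.5 N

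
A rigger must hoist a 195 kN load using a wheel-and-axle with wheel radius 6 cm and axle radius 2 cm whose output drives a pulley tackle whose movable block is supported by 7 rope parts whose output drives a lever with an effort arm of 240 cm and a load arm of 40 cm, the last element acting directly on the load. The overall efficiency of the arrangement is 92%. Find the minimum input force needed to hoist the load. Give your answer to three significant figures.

Wheel-and-axle MA = R/r = 6/2 = 3.
Block-and-tackle MA = number of supporting rope parts = 7.
Lever MA = effort arm / load arm = 240/40 = 6.
Combined ideal MA = 3 × 7 × 6 = 126.
Actual MA = 126 × 0.92 = 115.92.
Effort = load / actual MA = 195 / 115.92 = 1.6822 kN.

1.68 kN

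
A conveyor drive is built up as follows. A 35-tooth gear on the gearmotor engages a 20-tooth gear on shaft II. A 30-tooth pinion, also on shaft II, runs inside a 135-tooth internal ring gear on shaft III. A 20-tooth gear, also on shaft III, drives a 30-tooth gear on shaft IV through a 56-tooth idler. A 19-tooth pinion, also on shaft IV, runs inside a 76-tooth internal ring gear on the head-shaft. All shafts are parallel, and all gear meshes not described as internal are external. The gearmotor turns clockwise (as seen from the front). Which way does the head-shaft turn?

anticlockwise

the gearmotor → shaft II: external mesh, 1 reversal → CCW.
shaft II → shaft III: internal mesh, same direction → CCW.
shaft III → shaft IV: driver → idler → driven is 2 external meshes, 2 reversals → CCW.
shaft IV → the head-shaft: internal mesh, same direction → CCW.
3 reversals in total — an odd number — so the head-shaft turns opposite to the gearmotor.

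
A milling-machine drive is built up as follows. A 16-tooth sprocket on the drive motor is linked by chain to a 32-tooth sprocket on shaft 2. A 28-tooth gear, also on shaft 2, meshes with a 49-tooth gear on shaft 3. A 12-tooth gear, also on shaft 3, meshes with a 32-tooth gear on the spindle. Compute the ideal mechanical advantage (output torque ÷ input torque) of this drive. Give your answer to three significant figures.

Each stage contributes driven/driver: chain 32/16 = 2, gear mesh 49/28 = 1.75, gear mesh 32/12 = 2.6667.
Overall: 2 × 1.75 × 2.6667 = 9.3333.

9.33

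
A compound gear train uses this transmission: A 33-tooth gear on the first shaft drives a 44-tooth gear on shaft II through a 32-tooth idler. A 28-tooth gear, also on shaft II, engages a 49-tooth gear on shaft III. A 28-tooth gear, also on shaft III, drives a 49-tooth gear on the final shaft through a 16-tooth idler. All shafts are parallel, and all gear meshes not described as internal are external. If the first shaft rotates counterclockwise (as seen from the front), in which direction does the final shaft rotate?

clockwise

the first shaft → shaft II: driver → idler → driven is 2 external meshes, 2 reversals → CCW.
shaft II → shaft III: external mesh, 1 reversal → CW.
shaft III → the final shaft: driver → idler → driven is 2 external meshes, 2 reversals → CW.
5 reversals in total — an odd number — so the final shaft turns opposite to the first shaft.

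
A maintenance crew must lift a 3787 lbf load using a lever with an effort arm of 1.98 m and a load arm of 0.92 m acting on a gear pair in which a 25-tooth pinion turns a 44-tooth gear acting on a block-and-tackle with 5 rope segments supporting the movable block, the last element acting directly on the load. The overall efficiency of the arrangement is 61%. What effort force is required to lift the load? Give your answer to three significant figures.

328 lbf

Lever MA = effort arm / load arm = 1.98/0.92 = 2.1522.
Gear pair MA = 44/25 = 1.76.
Block-and-tackle MA = number of supporting rope parts = 5.
Combined ideal MA = 2.1522 × 1.76 × 5 = 18.939.
Actual MA = 18.939 × 0.61 = 11.553.
Effort = load / actual MA = 3787 / 11.553 = 327.8 lbf.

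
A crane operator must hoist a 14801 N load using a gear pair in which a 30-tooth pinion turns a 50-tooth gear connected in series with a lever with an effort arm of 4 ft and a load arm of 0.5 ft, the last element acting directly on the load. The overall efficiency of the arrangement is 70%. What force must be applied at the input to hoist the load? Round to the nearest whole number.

1586 N

Gear pair MA = 50/30 = 1.6667.
Lever MA = effort arm / load arm = 4/0.5 = 8.
Combined ideal MA = 1.6667 × 8 = 13.333.
Actual MA = 13.333 × 0.70 = 9.3333.
Effort = load / actual MA = 14801 / 9.3333 = 1585.8 N.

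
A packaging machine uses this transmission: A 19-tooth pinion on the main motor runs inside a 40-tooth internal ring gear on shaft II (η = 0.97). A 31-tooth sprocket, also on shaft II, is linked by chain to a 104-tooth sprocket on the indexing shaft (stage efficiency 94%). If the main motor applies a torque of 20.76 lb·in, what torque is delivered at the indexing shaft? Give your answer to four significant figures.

133.7 lb·in

After the internal gear (40/19): 20.76 × 2.1053 × 0.97 = 42.394 lb·in
After the chain (104/31): 42.394 × 3.3548 × 0.94 = 133.69 lb·in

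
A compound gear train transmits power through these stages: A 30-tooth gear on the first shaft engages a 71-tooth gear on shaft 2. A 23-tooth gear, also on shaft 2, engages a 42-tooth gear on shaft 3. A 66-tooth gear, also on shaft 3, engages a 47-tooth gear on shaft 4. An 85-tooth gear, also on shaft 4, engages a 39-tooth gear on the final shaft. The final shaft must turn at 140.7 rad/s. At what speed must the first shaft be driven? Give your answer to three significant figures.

199 rad/s

Overall ratio R = 2.3667 × 1.8261 × 0.71212 × 0.45882 = 1.4121.
Required input speed = output speed × R = 140.7 × 1.4121 = 198.68 rad/s.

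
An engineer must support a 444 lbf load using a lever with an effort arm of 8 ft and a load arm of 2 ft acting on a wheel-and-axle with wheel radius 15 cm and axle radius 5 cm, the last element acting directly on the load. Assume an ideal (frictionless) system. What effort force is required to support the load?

Lever MA = effort arm / load arm = 8/2 = 4.
Wheel-and-axle MA = R/r = 15/5 = 3.
Combined ideal MA = 4 × 3 = 12.
Effort = load / MA = 444 / 12 = 37 lbf.

37 lbf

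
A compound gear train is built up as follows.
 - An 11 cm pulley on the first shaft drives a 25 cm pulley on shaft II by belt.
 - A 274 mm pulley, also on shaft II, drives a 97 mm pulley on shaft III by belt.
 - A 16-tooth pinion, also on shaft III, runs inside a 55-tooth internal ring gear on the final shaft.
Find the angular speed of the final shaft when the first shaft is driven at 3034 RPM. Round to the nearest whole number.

1097 RPM

the first shaft → shaft II (belt, 25/11): 3034 ÷ 2.2727 = 1335 RPM
shaft II → shaft III (belt, 97/274): 1335 ÷ 0.35401 = 3770.9 RPM
shaft III → the final shaft (internal gear, 55/16): 3770.9 ÷ 3.4375 = 1097 RPM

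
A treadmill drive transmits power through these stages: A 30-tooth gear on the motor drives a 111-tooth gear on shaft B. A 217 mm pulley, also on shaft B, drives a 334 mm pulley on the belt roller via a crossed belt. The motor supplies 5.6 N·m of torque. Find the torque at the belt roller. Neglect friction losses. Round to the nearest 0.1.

After the gear mesh (111/30): 5.6 × 3.7 = 20.72 N·m
After the belt (334/217): 20.72 × 1.5392 = 31.892 N·m

31.9 N·m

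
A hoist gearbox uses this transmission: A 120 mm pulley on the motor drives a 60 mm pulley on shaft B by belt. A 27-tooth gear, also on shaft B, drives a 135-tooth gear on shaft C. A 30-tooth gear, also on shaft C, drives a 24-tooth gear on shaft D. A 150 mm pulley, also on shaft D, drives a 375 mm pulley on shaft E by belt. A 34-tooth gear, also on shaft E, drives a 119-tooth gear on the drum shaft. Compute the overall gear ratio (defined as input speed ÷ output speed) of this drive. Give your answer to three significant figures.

Each stage contributes driven/driver: belt 60/120 = 0.5, gear mesh 135/27 = 5, gear mesh 24/30 = 0.8, belt 375/150 = 2.5, gear mesh 119/34 = 3.5.
Overall: 0.5 × 5 × 0.8 × 2.5 × 3.5 = 17.5.

17.5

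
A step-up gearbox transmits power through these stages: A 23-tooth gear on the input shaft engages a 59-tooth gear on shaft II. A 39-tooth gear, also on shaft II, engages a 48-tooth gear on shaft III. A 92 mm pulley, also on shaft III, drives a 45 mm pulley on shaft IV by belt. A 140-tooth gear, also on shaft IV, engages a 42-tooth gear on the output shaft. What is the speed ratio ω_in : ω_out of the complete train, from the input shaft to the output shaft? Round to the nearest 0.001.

0.463

Each stage contributes driven/driver: gear mesh 59/23 = 2.5652, gear mesh 48/39 = 1.2308, belt 45/92 = 0.48913, gear mesh 42/140 = 0.3.
Overall: 2.5652 × 1.2308 × 0.48913 × 0.3 = 0.46328.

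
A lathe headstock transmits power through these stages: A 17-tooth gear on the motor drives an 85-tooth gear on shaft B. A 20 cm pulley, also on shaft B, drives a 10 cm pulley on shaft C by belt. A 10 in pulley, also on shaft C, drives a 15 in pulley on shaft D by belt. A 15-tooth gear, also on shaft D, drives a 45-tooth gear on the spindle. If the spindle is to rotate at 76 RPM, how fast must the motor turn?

855 RPM

Overall ratio R = 5 × 0.5 × 1.5 × 3 = 11.25.
Required input speed = output speed × R = 76 × 11.25 = 855 RPM.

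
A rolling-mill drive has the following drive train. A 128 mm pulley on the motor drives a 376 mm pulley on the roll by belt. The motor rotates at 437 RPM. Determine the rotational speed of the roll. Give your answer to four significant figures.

belt 376/128 = 2.9375 → 437/2.9375 = 148.77 RPM

148.8 RPM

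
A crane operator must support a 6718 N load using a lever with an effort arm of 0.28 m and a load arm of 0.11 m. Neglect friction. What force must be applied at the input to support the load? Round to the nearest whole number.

Lever MA = effort arm / load arm = 0.28/0.11 = 2.5455.
Effort = load / MA = 6718 / 2.5455 = 2639.2 N.

2639 N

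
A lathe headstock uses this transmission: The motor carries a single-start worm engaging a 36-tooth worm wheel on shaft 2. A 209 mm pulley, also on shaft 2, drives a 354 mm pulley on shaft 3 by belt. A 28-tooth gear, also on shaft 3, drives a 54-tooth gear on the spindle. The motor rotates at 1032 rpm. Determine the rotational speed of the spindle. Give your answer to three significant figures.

the motor → shaft 2 (worm, 36/1): 1032 ÷ 36 = 28.667 rpm
shaft 2 → shaft 3 (belt, 354/209): 28.667 ÷ 1.6938 = 16.925 rpm
shaft 3 → the spindle (gear mesh, 54/28): 16.925 ÷ 1.9286 = 8.7758 rpm

8.78 rpm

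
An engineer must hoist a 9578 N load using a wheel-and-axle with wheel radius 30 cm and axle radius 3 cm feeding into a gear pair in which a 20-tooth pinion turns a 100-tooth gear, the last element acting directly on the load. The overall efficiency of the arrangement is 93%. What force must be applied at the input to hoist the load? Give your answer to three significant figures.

206 N

Wheel-and-axle MA = R/r = 30/3 = 10.
Gear pair MA = 100/20 = 5.
Combined ideal MA = 10 × 5 = 50.
Actual MA = 50 × 0.93 = 46.5.
Effort = load / actual MA = 9578 / 46.5 = 205.98 N.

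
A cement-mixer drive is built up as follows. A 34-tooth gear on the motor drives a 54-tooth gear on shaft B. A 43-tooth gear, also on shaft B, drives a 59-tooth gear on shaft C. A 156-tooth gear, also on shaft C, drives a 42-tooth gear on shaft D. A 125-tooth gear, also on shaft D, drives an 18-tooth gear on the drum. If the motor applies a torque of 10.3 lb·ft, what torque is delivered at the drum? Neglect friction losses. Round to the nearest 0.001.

0.870 lb·ft

After the gear mesh (54/34): 10.3 × 1.5882 = 16.359 lb·ft
After the gear mesh (59/43): 16.359 × 1.3721 = 22.446 lb·ft
After the gear mesh (42/156): 22.446 × 0.26923 = 6.0431 lb·ft
After the gear mesh (18/125): 6.0431 × 0.144 = 0.87021 lb·ft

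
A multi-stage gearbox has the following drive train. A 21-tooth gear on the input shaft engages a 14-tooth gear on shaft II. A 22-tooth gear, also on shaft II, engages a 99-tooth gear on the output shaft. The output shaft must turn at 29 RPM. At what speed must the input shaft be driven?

Overall ratio R = 0.66667 × 4.5 = 3.
Required input speed = output speed × R = 29 × 3 = 87 RPM.

87 RPM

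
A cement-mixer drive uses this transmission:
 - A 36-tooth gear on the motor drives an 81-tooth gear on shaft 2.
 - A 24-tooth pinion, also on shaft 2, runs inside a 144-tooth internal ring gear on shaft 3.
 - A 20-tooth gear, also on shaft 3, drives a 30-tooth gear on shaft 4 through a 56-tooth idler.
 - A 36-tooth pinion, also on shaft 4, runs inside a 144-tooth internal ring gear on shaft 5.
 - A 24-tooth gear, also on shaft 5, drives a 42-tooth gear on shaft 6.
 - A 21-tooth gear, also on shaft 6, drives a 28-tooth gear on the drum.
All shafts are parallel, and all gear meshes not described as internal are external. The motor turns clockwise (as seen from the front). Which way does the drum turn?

the motor → shaft 2: external mesh, 1 reversal → CCW.
shaft 2 → shaft 3: internal mesh, same direction → CCW.
shaft 3 → shaft 4: driver → idler → driven is 2 external meshes, 2 reversals → CCW.
shaft 4 → shaft 5: internal mesh, same direction → CCW.
shaft 5 → shaft 6: external mesh, 1 reversal → CW.
shaft 6 → the drum: external mesh, 1 reversal → CCW.
5 reversals in total — an odd number — so the drum turns opposite to the motor.

counterclockwise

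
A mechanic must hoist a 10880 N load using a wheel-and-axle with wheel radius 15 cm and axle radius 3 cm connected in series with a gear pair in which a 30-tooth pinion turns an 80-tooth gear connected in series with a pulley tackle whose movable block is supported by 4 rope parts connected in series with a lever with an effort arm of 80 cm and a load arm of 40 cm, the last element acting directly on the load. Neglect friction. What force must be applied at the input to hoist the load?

102 N

Wheel-and-axle MA = R/r = 15/3 = 5.
Gear pair MA = 80/30 = 2.6667.
Block-and-tackle MA = number of supporting rope parts = 4.
Lever MA = effort arm / load arm = 80/40 = 2.
Combined ideal MA = 5 × 2.6667 × 4 × 2 = 106.67.
Effort = load / MA = 10880 / 106.67 = 102 N.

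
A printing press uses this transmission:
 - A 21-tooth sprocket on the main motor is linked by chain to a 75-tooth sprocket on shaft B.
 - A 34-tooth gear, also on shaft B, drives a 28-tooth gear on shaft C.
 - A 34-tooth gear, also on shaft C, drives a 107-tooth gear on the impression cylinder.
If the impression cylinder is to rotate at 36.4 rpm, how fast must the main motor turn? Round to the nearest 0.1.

Overall ratio R = 3.5714 × 0.82353 × 3.1471 = 9.2561.
Required input speed = output speed × R = 36.4 × 9.2561 = 336.92 rpm.

336.9 rpm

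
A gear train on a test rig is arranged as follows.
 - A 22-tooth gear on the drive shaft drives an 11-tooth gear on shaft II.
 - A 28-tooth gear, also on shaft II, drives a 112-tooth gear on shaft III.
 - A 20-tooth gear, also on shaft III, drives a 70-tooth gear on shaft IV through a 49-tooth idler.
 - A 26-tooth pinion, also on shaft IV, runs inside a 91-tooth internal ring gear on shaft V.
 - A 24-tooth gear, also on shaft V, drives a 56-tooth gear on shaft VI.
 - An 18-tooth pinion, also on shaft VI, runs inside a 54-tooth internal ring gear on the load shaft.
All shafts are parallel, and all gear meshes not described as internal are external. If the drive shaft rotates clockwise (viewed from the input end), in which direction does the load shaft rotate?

the drive shaft → shaft II: external mesh, 1 reversal → CCW.
shaft II → shaft III: external mesh, 1 reversal → CW.
shaft III → shaft IV: driver → idler → driven is 2 external meshes, 2 reversals → CW.
shaft IV → shaft V: internal mesh, same direction → CW.
shaft V → shaft VI: external mesh, 1 reversal → CCW.
shaft VI → the load shaft: internal mesh, same direction → CCW.
5 reversals in total — an odd number — so the load shaft turns opposite to the drive shaft.

anticlockwise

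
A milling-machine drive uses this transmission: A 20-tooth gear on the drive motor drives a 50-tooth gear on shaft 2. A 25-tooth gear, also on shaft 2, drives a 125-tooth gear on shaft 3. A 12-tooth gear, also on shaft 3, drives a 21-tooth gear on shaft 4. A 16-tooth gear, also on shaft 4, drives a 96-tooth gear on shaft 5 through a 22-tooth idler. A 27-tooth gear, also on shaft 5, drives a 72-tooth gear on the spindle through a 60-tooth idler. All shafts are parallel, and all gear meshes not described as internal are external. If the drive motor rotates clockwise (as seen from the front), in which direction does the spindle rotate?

anticlockwise

the drive motor → shaft 2: external mesh, 1 reversal → CCW.
shaft 2 → shaft 3: external mesh, 1 reversal → CW.
shaft 3 → shaft 4: external mesh, 1 reversal → CCW.
shaft 4 → shaft 5: driver → idler → driven is 2 external meshes, 2 reversals → CCW.
shaft 5 → the spindle: driver → idler → driven is 2 external meshes, 2 reversals → CCW.
7 reversals in total — an odd number — so the spindle turns opposite to the drive motor.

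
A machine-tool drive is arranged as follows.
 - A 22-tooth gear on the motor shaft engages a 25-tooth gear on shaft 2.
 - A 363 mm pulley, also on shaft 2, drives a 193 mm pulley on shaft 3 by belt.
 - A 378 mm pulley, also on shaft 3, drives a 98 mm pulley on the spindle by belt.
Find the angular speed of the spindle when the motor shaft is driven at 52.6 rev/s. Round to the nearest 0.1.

the motor shaft → shaft 2 (gear mesh, 25/22): 52.6 ÷ 1.1364 = 46.288 rev/s
shaft 2 → shaft 3 (belt, 193/363): 46.288 ÷ 0.53168 = 87.06 rev/s
shaft 3 → the spindle (belt, 98/378): 87.06 ÷ 0.25926 = 335.8 rev/s

335.8 rev/s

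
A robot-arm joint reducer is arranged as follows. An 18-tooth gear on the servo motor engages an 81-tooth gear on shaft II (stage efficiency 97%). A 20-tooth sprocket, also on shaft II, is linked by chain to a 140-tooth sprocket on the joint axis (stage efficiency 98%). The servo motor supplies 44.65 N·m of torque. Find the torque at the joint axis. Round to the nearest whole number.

1337 N·m

gear mesh 81/18 = 4.5 → τ = 44.65·4.5·0.97 = 194.9 N·m
chain 140/20 = 7 → τ = 194.9·7·0.98 = 1337 N·m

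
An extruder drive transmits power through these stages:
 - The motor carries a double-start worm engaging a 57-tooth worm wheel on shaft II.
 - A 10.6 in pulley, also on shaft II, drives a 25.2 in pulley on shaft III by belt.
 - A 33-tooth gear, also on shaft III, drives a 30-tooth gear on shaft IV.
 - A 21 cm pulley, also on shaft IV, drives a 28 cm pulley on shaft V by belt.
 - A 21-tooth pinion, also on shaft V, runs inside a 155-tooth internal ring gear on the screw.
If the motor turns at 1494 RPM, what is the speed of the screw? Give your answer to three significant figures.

2.46 RPM

Worm: ratio = 57/2 = 28.5, so shaft II turns at 1494 / 28.5 = 52.421 RPM.
Belt: ratio = 25.2/10.6 = 2.3774, so shaft III turns at 52.421 / 2.3774 = 22.05 RPM.
Gear mesh: ratio = 30/33 = 0.90909, so shaft IV turns at 22.05 / 0.90909 = 24.255 RPM.
Belt: ratio = 28/21 = 1.3333, so shaft V turns at 24.255 / 1.3333 = 18.191 RPM.
Internal gear: ratio = 155/21 = 7.381, so the screw turns at 18.191 / 7.381 = 2.4646 RPM.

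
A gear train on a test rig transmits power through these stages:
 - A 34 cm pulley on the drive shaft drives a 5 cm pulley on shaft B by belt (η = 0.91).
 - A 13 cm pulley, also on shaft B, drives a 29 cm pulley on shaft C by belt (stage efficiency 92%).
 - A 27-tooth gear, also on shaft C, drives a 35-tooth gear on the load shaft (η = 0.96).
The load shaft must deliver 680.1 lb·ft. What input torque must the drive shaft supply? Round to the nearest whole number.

Overall ratio R = 0.14706 × 2.2308 × 1.2963 = 0.42526; overall efficiency η = 0.91 × 0.92 × 0.96 = 0.8037.
Input torque = output torque / (R × η) = 680.1 / (0.42526 × 0.8037) = 1989.9 lb·ft.

1990 lb·ft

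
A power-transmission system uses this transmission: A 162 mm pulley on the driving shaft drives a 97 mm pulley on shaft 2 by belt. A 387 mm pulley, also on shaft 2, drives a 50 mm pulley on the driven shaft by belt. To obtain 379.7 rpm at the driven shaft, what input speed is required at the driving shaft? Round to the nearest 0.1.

29.4 rpm

Overall ratio R = 0.59877 × 0.1292 = 0.07736.
Required input speed = output speed × R = 379.7 × 0.07736 = 29.374 rpm.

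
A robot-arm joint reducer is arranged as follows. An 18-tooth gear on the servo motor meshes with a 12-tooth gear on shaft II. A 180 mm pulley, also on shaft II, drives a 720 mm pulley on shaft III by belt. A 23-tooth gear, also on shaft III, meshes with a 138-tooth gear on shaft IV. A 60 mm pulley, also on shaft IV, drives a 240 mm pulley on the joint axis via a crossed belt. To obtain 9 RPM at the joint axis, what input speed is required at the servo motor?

Overall ratio R = 0.66667 × 4 × 6 × 4 = 64.
Required input speed = output speed × R = 9 × 64 = 576 RPM.

576 RPM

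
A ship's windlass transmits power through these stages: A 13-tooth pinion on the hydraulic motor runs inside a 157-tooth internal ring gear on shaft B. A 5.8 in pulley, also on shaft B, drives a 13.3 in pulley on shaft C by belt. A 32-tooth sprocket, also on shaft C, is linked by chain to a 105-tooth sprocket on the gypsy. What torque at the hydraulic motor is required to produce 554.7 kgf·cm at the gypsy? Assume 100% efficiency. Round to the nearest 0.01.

6.10 kgf·cm

Overall ratio R = 12.077 × 2.2931 × 3.2812 = 90.87.
Input torque = output torque / R = 554.7 / 90.87 = 6.1043 kgf·cm.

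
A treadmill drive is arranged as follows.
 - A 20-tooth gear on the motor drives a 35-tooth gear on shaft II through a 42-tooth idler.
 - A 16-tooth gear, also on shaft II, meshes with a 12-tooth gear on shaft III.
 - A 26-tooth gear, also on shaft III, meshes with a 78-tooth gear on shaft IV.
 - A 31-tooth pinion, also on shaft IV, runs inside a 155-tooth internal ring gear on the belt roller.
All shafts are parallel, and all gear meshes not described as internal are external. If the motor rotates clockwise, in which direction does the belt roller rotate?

clockwise

the motor → shaft II: driver → idler → driven is 2 external meshes, 2 reversals → CW.
shaft II → shaft III: external mesh, 1 reversal → CCW.
shaft III → shaft IV: external mesh, 1 reversal → CW.
shaft IV → the belt roller: internal mesh, same direction → CW.
4 reversals in total — an even number — so the belt roller turns the same way as the motor.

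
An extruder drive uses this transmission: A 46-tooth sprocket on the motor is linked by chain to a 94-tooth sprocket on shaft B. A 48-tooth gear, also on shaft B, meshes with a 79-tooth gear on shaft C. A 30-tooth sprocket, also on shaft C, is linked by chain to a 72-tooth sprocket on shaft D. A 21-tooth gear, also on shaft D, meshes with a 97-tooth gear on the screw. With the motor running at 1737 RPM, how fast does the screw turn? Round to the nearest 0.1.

Chain: ratio = 94/46 = 2.0435, so shaft B turns at 1737 / 2.0435 = 850.02 RPM.
Gear mesh: ratio = 79/48 = 1.6458, so shaft C turns at 850.02 / 1.6458 = 516.47 RPM.
Chain: ratio = 72/30 = 2.4, so shaft D turns at 516.47 / 2.4 = 215.2 RPM.
Gear mesh: ratio = 97/21 = 4.619, so the screw turns at 215.2 / 4.619 = 46.589 RPM.

46.6 RPM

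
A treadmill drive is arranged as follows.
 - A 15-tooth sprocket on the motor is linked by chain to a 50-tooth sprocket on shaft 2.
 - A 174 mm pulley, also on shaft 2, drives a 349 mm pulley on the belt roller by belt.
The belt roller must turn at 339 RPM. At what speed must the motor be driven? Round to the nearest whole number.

2266 RPM

Overall ratio R = 3.3333 × 2.0057 = 6.6858.
Required input speed = output speed × R = 339 × 6.6858 = 2266.5 RPM.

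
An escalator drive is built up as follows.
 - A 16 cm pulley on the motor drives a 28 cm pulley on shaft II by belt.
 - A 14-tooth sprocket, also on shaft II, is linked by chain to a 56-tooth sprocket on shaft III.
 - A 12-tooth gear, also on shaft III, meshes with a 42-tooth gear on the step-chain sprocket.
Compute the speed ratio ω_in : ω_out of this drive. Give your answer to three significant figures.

24.5

Each stage contributes driven/driver: belt 28/16 = 1.75, chain 56/14 = 4, gear mesh 42/12 = 3.5.
Overall: 1.75 × 4 × 3.5 = 24.5.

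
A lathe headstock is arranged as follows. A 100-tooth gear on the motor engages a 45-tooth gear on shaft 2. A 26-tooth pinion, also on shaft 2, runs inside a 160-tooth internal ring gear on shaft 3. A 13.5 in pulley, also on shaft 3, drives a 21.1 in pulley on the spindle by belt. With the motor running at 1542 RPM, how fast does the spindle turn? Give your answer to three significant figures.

356 RPM

the motor → shaft 2 (gear mesh, 45/100): 1542 ÷ 0.45 = 3426.7 RPM
shaft 2 → shaft 3 (internal gear, 160/26): 3426.7 ÷ 6.1538 = 556.83 RPM
shaft 3 → the spindle (belt, 21.1/13.5): 556.83 ÷ 1.563 = 356.27 RPM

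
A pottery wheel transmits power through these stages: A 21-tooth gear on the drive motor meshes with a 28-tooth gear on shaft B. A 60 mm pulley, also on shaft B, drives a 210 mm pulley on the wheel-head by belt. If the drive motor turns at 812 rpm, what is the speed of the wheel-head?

174 rpm

gear mesh 28/21 = 1.3333 → 812/1.3333 = 609 rpm
belt 210/60 = 3.5 → 609/3.5 = 174 rpm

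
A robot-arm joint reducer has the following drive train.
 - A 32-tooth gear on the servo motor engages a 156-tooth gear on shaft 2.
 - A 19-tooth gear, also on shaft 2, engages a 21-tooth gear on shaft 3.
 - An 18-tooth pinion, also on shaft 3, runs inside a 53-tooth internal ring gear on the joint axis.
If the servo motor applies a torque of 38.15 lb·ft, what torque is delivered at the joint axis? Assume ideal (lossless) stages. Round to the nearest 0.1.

605.3 lb·ft

After the gear mesh (156/32): 38.15 × 4.875 = 185.98 lb·ft
After the gear mesh (21/19): 185.98 × 1.1053 = 205.56 lb·ft
After the internal gear (53/18): 205.56 × 2.9444 = 605.25 lb·ft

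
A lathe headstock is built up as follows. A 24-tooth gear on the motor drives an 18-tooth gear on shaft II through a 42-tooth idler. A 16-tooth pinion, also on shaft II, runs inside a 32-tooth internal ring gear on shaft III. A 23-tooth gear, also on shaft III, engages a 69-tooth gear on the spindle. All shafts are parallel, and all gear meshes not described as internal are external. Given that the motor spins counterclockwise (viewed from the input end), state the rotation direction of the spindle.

the motor → shaft II: driver → idler → driven is 2 external meshes, 2 reversals → CCW.
shaft II → shaft III: internal mesh, same direction → CCW.
shaft III → the spindle: external mesh, 1 reversal → CW.
3 reversals in total — an odd number — so the spindle turns opposite to the motor.

clockwise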